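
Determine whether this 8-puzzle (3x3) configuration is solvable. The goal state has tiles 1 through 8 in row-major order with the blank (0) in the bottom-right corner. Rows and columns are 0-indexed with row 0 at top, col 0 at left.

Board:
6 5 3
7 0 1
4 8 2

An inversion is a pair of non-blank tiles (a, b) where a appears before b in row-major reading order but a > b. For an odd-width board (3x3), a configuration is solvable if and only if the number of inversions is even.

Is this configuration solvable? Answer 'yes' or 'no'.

Inversions (pairs i<j in row-major order where tile[i] > tile[j] > 0): 16
16 is even, so the puzzle is solvable.

Answer: yes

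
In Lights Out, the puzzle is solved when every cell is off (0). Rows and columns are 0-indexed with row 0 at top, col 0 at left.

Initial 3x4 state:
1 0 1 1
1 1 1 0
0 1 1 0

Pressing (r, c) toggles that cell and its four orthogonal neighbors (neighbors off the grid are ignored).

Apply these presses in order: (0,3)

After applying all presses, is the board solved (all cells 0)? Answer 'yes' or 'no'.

After press 1 at (0,3):
1 0 0 0
1 1 1 1
0 1 1 0

Lights still on: 7

Answer: no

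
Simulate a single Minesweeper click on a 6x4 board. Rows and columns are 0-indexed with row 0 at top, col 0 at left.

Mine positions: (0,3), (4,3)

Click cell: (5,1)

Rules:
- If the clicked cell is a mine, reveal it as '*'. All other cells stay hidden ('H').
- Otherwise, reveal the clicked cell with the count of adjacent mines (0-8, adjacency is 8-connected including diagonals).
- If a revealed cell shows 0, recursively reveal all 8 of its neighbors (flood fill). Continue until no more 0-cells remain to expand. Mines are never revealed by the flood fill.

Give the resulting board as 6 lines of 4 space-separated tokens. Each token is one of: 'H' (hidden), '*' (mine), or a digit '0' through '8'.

0 0 1 H
0 0 1 1
0 0 0 0
0 0 1 1
0 0 1 H
0 0 1 H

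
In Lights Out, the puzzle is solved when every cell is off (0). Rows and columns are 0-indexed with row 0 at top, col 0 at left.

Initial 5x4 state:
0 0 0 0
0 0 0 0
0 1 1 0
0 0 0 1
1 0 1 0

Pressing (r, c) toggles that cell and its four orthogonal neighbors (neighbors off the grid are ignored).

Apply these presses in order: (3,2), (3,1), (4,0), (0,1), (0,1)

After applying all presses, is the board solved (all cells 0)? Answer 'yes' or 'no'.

Answer: yes

Derivation:
After press 1 at (3,2):
0 0 0 0
0 0 0 0
0 1 0 0
0 1 1 0
1 0 0 0

After press 2 at (3,1):
0 0 0 0
0 0 0 0
0 0 0 0
1 0 0 0
1 1 0 0

After press 3 at (4,0):
0 0 0 0
0 0 0 0
0 0 0 0
0 0 0 0
0 0 0 0

After press 4 at (0,1):
1 1 1 0
0 1 0 0
0 0 0 0
0 0 0 0
0 0 0 0

After press 5 at (0,1):
0 0 0 0
0 0 0 0
0 0 0 0
0 0 0 0
0 0 0 0

Lights still on: 0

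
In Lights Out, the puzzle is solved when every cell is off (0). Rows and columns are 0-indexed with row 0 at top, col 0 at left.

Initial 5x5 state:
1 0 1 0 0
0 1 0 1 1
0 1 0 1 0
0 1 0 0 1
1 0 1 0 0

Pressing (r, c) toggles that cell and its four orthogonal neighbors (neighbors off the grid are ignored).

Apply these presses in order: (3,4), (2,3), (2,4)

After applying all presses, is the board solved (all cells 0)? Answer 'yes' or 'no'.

Answer: no

Derivation:
After press 1 at (3,4):
1 0 1 0 0
0 1 0 1 1
0 1 0 1 1
0 1 0 1 0
1 0 1 0 1

After press 2 at (2,3):
1 0 1 0 0
0 1 0 0 1
0 1 1 0 0
0 1 0 0 0
1 0 1 0 1

After press 3 at (2,4):
1 0 1 0 0
0 1 0 0 0
0 1 1 1 1
0 1 0 0 1
1 0 1 0 1

Lights still on: 12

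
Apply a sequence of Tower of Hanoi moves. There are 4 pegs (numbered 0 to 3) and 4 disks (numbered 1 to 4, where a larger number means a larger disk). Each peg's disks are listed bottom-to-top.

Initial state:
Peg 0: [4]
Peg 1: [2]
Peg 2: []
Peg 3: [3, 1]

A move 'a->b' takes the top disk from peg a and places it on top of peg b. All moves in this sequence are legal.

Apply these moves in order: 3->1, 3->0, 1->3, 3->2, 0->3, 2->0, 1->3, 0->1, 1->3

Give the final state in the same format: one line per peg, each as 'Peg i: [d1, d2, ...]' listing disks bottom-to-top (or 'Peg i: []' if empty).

After move 1 (3->1):
Peg 0: [4]
Peg 1: [2, 1]
Peg 2: []
Peg 3: [3]

After move 2 (3->0):
Peg 0: [4, 3]
Peg 1: [2, 1]
Peg 2: []
Peg 3: []

After move 3 (1->3):
Peg 0: [4, 3]
Peg 1: [2]
Peg 2: []
Peg 3: [1]

After move 4 (3->2):
Peg 0: [4, 3]
Peg 1: [2]
Peg 2: [1]
Peg 3: []

After move 5 (0->3):
Peg 0: [4]
Peg 1: [2]
Peg 2: [1]
Peg 3: [3]

After move 6 (2->0):
Peg 0: [4, 1]
Peg 1: [2]
Peg 2: []
Peg 3: [3]

After move 7 (1->3):
Peg 0: [4, 1]
Peg 1: []
Peg 2: []
Peg 3: [3, 2]

After move 8 (0->1):
Peg 0: [4]
Peg 1: [1]
Peg 2: []
Peg 3: [3, 2]

After move 9 (1->3):
Peg 0: [4]
Peg 1: []
Peg 2: []
Peg 3: [3, 2, 1]

Answer: Peg 0: [4]
Peg 1: []
Peg 2: []
Peg 3: [3, 2, 1]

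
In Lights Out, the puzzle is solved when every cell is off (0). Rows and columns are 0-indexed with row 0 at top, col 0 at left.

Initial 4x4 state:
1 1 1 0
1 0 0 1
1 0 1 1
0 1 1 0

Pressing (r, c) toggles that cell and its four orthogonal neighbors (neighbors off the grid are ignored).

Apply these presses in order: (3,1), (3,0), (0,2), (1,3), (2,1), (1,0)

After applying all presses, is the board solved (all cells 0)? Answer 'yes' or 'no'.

After press 1 at (3,1):
1 1 1 0
1 0 0 1
1 1 1 1
1 0 0 0

After press 2 at (3,0):
1 1 1 0
1 0 0 1
0 1 1 1
0 1 0 0

After press 3 at (0,2):
1 0 0 1
1 0 1 1
0 1 1 1
0 1 0 0

After press 4 at (1,3):
1 0 0 0
1 0 0 0
0 1 1 0
0 1 0 0

After press 5 at (2,1):
1 0 0 0
1 1 0 0
1 0 0 0
0 0 0 0

After press 6 at (1,0):
0 0 0 0
0 0 0 0
0 0 0 0
0 0 0 0

Lights still on: 0

Answer: yes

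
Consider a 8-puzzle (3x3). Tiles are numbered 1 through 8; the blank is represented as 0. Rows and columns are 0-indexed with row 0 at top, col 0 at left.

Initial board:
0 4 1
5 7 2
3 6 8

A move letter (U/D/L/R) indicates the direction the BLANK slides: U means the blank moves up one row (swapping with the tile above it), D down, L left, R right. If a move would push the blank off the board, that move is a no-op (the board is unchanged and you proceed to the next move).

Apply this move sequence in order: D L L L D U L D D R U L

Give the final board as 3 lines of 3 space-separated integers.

Answer: 5 4 1
0 3 2
6 7 8

Derivation:
After move 1 (D):
5 4 1
0 7 2
3 6 8

After move 2 (L):
5 4 1
0 7 2
3 6 8

After move 3 (L):
5 4 1
0 7 2
3 6 8

After move 4 (L):
5 4 1
0 7 2
3 6 8

After move 5 (D):
5 4 1
3 7 2
0 6 8

After move 6 (U):
5 4 1
0 7 2
3 6 8

After move 7 (L):
5 4 1
0 7 2
3 6 8

After move 8 (D):
5 4 1
3 7 2
0 6 8

After move 9 (D):
5 4 1
3 7 2
0 6 8

After move 10 (R):
5 4 1
3 7 2
6 0 8

After move 11 (U):
5 4 1
3 0 2
6 7 8

After move 12 (L):
5 4 1
0 3 2
6 7 8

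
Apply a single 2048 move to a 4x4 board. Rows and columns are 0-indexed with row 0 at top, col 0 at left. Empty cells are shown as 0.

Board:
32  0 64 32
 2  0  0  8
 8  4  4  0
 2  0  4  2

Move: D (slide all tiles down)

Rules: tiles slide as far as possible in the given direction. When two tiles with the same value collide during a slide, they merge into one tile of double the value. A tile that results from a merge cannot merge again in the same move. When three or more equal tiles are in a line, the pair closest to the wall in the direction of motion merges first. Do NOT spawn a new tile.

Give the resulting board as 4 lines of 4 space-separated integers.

Answer: 32  0  0  0
 2  0  0 32
 8  0 64  8
 2  4  8  2

Derivation:
Slide down:
col 0: [32, 2, 8, 2] -> [32, 2, 8, 2]
col 1: [0, 0, 4, 0] -> [0, 0, 0, 4]
col 2: [64, 0, 4, 4] -> [0, 0, 64, 8]
col 3: [32, 8, 0, 2] -> [0, 32, 8, 2]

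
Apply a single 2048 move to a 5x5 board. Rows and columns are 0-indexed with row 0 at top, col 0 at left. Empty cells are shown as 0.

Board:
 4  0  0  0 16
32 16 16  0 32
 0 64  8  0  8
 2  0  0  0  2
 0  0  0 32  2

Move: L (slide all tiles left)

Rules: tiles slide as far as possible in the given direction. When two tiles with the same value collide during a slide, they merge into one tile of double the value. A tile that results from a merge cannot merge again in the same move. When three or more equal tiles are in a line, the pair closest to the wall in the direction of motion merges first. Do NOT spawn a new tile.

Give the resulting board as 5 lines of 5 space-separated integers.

Answer:  4 16  0  0  0
32 32 32  0  0
64 16  0  0  0
 4  0  0  0  0
32  2  0  0  0

Derivation:
Slide left:
row 0: [4, 0, 0, 0, 16] -> [4, 16, 0, 0, 0]
row 1: [32, 16, 16, 0, 32] -> [32, 32, 32, 0, 0]
row 2: [0, 64, 8, 0, 8] -> [64, 16, 0, 0, 0]
row 3: [2, 0, 0, 0, 2] -> [4, 0, 0, 0, 0]
row 4: [0, 0, 0, 32, 2] -> [32, 2, 0, 0, 0]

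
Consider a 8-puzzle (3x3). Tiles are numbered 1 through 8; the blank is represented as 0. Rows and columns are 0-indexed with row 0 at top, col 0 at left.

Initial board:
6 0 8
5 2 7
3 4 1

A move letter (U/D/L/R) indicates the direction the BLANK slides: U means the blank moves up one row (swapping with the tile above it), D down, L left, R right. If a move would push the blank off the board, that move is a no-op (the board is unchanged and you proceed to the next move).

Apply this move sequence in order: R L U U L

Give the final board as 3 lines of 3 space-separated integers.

After move 1 (R):
6 8 0
5 2 7
3 4 1

After move 2 (L):
6 0 8
5 2 7
3 4 1

After move 3 (U):
6 0 8
5 2 7
3 4 1

After move 4 (U):
6 0 8
5 2 7
3 4 1

After move 5 (L):
0 6 8
5 2 7
3 4 1

Answer: 0 6 8
5 2 7
3 4 1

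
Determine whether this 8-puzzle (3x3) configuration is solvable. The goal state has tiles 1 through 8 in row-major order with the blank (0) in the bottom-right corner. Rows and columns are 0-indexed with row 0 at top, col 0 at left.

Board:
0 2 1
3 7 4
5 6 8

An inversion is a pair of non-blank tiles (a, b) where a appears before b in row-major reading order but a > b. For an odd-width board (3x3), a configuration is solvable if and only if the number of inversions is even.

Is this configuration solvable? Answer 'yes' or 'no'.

Inversions (pairs i<j in row-major order where tile[i] > tile[j] > 0): 4
4 is even, so the puzzle is solvable.

Answer: yes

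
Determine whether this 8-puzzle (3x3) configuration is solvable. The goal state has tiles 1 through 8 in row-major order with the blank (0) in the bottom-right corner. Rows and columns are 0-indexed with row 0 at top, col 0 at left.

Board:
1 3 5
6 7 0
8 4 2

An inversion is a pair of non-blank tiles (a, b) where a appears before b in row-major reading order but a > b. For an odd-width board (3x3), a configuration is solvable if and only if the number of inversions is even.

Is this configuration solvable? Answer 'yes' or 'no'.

Answer: yes

Derivation:
Inversions (pairs i<j in row-major order where tile[i] > tile[j] > 0): 10
10 is even, so the puzzle is solvable.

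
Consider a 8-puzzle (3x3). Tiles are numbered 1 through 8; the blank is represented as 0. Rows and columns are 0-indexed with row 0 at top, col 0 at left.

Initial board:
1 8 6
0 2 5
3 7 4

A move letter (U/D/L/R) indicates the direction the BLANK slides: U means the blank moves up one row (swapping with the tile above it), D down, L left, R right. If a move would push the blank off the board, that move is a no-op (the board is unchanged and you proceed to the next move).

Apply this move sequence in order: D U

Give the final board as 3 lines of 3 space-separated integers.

Answer: 1 8 6
0 2 5
3 7 4

Derivation:
After move 1 (D):
1 8 6
3 2 5
0 7 4

After move 2 (U):
1 8 6
0 2 5
3 7 4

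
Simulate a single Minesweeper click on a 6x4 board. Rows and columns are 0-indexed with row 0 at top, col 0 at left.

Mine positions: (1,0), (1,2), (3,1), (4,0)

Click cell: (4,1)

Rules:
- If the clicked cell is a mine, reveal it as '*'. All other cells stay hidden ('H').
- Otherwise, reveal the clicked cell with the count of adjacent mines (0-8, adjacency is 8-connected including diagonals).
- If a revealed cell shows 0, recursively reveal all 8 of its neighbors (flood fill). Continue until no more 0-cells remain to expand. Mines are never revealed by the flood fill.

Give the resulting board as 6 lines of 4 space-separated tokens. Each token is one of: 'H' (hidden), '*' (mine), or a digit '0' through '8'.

H H H H
H H H H
H H H H
H H H H
H 2 H H
H H H H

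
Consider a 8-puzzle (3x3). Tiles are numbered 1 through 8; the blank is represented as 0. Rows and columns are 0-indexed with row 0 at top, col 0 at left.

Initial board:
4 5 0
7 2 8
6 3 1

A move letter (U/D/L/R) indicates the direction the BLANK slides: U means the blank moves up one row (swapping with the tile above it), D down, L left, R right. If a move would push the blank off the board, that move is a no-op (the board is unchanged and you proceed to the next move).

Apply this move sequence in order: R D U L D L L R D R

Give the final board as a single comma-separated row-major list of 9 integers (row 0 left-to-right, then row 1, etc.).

After move 1 (R):
4 5 0
7 2 8
6 3 1

After move 2 (D):
4 5 8
7 2 0
6 3 1

After move 3 (U):
4 5 0
7 2 8
6 3 1

After move 4 (L):
4 0 5
7 2 8
6 3 1

After move 5 (D):
4 2 5
7 0 8
6 3 1

After move 6 (L):
4 2 5
0 7 8
6 3 1

After move 7 (L):
4 2 5
0 7 8
6 3 1

After move 8 (R):
4 2 5
7 0 8
6 3 1

After move 9 (D):
4 2 5
7 3 8
6 0 1

After move 10 (R):
4 2 5
7 3 8
6 1 0

Answer: 4, 2, 5, 7, 3, 8, 6, 1, 0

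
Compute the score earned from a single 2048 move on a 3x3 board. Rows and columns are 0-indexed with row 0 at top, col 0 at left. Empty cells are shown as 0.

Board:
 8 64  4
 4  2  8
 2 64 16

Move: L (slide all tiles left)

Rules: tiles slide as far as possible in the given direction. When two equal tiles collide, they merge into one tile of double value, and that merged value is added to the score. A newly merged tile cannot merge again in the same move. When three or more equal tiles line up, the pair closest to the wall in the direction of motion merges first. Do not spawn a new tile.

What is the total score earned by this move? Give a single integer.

Slide left:
row 0: [8, 64, 4] -> [8, 64, 4]  score +0 (running 0)
row 1: [4, 2, 8] -> [4, 2, 8]  score +0 (running 0)
row 2: [2, 64, 16] -> [2, 64, 16]  score +0 (running 0)
Board after move:
 8 64  4
 4  2  8
 2 64 16

Answer: 0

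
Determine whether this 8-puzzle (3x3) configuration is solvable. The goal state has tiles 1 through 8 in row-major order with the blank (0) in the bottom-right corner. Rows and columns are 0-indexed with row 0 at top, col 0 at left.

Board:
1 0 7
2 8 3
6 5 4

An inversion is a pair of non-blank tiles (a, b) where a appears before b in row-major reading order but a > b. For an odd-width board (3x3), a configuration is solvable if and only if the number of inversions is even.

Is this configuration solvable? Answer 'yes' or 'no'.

Answer: yes

Derivation:
Inversions (pairs i<j in row-major order where tile[i] > tile[j] > 0): 12
12 is even, so the puzzle is solvable.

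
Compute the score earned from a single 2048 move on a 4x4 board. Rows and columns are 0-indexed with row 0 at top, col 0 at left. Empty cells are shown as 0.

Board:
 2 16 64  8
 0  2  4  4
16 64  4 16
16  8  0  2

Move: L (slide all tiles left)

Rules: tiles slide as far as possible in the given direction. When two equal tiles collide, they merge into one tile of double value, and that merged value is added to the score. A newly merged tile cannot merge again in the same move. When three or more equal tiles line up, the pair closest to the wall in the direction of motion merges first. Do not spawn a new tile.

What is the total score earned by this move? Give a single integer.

Answer: 8

Derivation:
Slide left:
row 0: [2, 16, 64, 8] -> [2, 16, 64, 8]  score +0 (running 0)
row 1: [0, 2, 4, 4] -> [2, 8, 0, 0]  score +8 (running 8)
row 2: [16, 64, 4, 16] -> [16, 64, 4, 16]  score +0 (running 8)
row 3: [16, 8, 0, 2] -> [16, 8, 2, 0]  score +0 (running 8)
Board after move:
 2 16 64  8
 2  8  0  0
16 64  4 16
16  8  2  0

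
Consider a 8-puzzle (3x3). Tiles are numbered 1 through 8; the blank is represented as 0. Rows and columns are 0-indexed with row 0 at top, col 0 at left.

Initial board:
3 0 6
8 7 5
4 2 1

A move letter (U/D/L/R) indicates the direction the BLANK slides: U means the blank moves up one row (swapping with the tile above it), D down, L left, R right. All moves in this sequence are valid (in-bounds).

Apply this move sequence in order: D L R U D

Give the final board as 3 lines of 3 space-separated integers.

After move 1 (D):
3 7 6
8 0 5
4 2 1

After move 2 (L):
3 7 6
0 8 5
4 2 1

After move 3 (R):
3 7 6
8 0 5
4 2 1

After move 4 (U):
3 0 6
8 7 5
4 2 1

After move 5 (D):
3 7 6
8 0 5
4 2 1

Answer: 3 7 6
8 0 5
4 2 1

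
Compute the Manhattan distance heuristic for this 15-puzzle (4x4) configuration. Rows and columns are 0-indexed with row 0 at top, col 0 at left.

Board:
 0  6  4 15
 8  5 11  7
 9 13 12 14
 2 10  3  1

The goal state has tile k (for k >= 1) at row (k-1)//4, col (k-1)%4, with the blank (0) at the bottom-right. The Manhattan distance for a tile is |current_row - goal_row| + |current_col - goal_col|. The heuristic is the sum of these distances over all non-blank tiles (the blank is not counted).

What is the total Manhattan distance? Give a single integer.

Answer: 32

Derivation:
Tile 6: at (0,1), goal (1,1), distance |0-1|+|1-1| = 1
Tile 4: at (0,2), goal (0,3), distance |0-0|+|2-3| = 1
Tile 15: at (0,3), goal (3,2), distance |0-3|+|3-2| = 4
Tile 8: at (1,0), goal (1,3), distance |1-1|+|0-3| = 3
Tile 5: at (1,1), goal (1,0), distance |1-1|+|1-0| = 1
Tile 11: at (1,2), goal (2,2), distance |1-2|+|2-2| = 1
Tile 7: at (1,3), goal (1,2), distance |1-1|+|3-2| = 1
Tile 9: at (2,0), goal (2,0), distance |2-2|+|0-0| = 0
Tile 13: at (2,1), goal (3,0), distance |2-3|+|1-0| = 2
Tile 12: at (2,2), goal (2,3), distance |2-2|+|2-3| = 1
Tile 14: at (2,3), goal (3,1), distance |2-3|+|3-1| = 3
Tile 2: at (3,0), goal (0,1), distance |3-0|+|0-1| = 4
Tile 10: at (3,1), goal (2,1), distance |3-2|+|1-1| = 1
Tile 3: at (3,2), goal (0,2), distance |3-0|+|2-2| = 3
Tile 1: at (3,3), goal (0,0), distance |3-0|+|3-0| = 6
Sum: 1 + 1 + 4 + 3 + 1 + 1 + 1 + 0 + 2 + 1 + 3 + 4 + 1 + 3 + 6 = 32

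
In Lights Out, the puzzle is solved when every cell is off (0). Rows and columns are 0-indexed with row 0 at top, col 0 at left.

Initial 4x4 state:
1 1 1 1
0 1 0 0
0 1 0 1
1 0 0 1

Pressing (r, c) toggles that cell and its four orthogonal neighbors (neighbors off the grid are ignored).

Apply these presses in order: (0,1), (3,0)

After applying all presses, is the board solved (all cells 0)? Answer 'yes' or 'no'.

After press 1 at (0,1):
0 0 0 1
0 0 0 0
0 1 0 1
1 0 0 1

After press 2 at (3,0):
0 0 0 1
0 0 0 0
1 1 0 1
0 1 0 1

Lights still on: 6

Answer: no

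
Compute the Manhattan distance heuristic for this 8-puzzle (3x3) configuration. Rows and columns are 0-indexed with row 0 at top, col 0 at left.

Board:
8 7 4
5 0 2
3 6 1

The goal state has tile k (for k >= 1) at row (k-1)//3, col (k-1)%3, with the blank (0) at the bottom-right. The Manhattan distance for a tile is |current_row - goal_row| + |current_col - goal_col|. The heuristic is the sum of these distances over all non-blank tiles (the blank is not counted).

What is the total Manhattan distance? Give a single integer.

Answer: 22

Derivation:
Tile 8: at (0,0), goal (2,1), distance |0-2|+|0-1| = 3
Tile 7: at (0,1), goal (2,0), distance |0-2|+|1-0| = 3
Tile 4: at (0,2), goal (1,0), distance |0-1|+|2-0| = 3
Tile 5: at (1,0), goal (1,1), distance |1-1|+|0-1| = 1
Tile 2: at (1,2), goal (0,1), distance |1-0|+|2-1| = 2
Tile 3: at (2,0), goal (0,2), distance |2-0|+|0-2| = 4
Tile 6: at (2,1), goal (1,2), distance |2-1|+|1-2| = 2
Tile 1: at (2,2), goal (0,0), distance |2-0|+|2-0| = 4
Sum: 3 + 3 + 3 + 1 + 2 + 4 + 2 + 4 = 22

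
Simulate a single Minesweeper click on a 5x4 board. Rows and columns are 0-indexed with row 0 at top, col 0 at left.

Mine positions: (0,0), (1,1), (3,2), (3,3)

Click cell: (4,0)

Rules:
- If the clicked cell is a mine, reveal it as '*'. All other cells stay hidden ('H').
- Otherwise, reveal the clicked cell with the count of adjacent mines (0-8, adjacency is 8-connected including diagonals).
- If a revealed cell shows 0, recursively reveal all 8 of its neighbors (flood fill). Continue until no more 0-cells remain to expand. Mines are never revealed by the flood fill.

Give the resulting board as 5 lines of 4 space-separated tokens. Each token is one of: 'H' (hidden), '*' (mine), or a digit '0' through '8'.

H H H H
H H H H
1 2 H H
0 1 H H
0 1 H H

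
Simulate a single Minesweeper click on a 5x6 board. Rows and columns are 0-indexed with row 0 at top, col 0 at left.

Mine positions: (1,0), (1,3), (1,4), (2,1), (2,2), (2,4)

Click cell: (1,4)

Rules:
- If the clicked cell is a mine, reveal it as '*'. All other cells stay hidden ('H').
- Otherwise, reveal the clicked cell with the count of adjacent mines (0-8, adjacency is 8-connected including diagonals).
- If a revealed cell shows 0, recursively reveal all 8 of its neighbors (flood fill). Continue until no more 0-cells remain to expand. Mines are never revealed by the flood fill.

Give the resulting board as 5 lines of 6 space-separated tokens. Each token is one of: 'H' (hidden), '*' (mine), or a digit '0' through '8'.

H H H H H H
H H H H * H
H H H H H H
H H H H H H
H H H H H H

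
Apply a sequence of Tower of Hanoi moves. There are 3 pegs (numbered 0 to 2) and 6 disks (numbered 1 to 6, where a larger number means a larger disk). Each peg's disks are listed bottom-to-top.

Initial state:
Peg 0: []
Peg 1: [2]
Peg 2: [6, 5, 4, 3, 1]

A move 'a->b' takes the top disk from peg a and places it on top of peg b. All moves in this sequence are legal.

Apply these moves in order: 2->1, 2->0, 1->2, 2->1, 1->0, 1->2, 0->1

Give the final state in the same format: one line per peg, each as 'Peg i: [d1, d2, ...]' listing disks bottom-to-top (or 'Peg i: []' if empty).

Answer: Peg 0: [3]
Peg 1: [1]
Peg 2: [6, 5, 4, 2]

Derivation:
After move 1 (2->1):
Peg 0: []
Peg 1: [2, 1]
Peg 2: [6, 5, 4, 3]

After move 2 (2->0):
Peg 0: [3]
Peg 1: [2, 1]
Peg 2: [6, 5, 4]

After move 3 (1->2):
Peg 0: [3]
Peg 1: [2]
Peg 2: [6, 5, 4, 1]

After move 4 (2->1):
Peg 0: [3]
Peg 1: [2, 1]
Peg 2: [6, 5, 4]

After move 5 (1->0):
Peg 0: [3, 1]
Peg 1: [2]
Peg 2: [6, 5, 4]

After move 6 (1->2):
Peg 0: [3, 1]
Peg 1: []
Peg 2: [6, 5, 4, 2]

After move 7 (0->1):
Peg 0: [3]
Peg 1: [1]
Peg 2: [6, 5, 4, 2]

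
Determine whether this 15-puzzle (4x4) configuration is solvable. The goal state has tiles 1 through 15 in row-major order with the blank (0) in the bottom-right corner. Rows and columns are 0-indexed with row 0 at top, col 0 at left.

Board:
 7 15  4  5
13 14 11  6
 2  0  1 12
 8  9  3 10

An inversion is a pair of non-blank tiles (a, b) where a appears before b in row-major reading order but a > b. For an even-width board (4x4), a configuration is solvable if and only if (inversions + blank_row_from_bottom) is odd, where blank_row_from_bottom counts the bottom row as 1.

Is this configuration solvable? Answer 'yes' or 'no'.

Answer: no

Derivation:
Inversions: 60
Blank is in row 2 (0-indexed from top), which is row 2 counting from the bottom (bottom = 1).
60 + 2 = 62, which is even, so the puzzle is not solvable.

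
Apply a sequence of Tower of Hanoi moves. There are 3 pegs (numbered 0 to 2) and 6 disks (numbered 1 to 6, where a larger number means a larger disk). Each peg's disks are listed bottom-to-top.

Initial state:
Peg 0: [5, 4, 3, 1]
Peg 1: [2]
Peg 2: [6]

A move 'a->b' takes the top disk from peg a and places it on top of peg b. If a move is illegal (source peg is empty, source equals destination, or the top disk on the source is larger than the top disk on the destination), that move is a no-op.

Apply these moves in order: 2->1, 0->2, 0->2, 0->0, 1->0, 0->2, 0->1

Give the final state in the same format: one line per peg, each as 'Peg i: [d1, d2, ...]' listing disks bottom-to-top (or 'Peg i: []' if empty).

Answer: Peg 0: [5, 4, 3]
Peg 1: [2]
Peg 2: [6, 1]

Derivation:
After move 1 (2->1):
Peg 0: [5, 4, 3, 1]
Peg 1: [2]
Peg 2: [6]

After move 2 (0->2):
Peg 0: [5, 4, 3]
Peg 1: [2]
Peg 2: [6, 1]

After move 3 (0->2):
Peg 0: [5, 4, 3]
Peg 1: [2]
Peg 2: [6, 1]

After move 4 (0->0):
Peg 0: [5, 4, 3]
Peg 1: [2]
Peg 2: [6, 1]

After move 5 (1->0):
Peg 0: [5, 4, 3, 2]
Peg 1: []
Peg 2: [6, 1]

After move 6 (0->2):
Peg 0: [5, 4, 3, 2]
Peg 1: []
Peg 2: [6, 1]

After move 7 (0->1):
Peg 0: [5, 4, 3]
Peg 1: [2]
Peg 2: [6, 1]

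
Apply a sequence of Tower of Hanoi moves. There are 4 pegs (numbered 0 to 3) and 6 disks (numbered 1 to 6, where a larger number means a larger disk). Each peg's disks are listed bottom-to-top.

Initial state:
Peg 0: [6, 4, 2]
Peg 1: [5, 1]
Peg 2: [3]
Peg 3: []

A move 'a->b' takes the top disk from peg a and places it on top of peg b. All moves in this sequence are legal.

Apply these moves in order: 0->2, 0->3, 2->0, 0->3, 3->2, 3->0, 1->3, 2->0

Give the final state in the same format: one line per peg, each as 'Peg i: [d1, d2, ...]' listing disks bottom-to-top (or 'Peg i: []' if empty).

Answer: Peg 0: [6, 4, 2]
Peg 1: [5]
Peg 2: [3]
Peg 3: [1]

Derivation:
After move 1 (0->2):
Peg 0: [6, 4]
Peg 1: [5, 1]
Peg 2: [3, 2]
Peg 3: []

After move 2 (0->3):
Peg 0: [6]
Peg 1: [5, 1]
Peg 2: [3, 2]
Peg 3: [4]

After move 3 (2->0):
Peg 0: [6, 2]
Peg 1: [5, 1]
Peg 2: [3]
Peg 3: [4]

After move 4 (0->3):
Peg 0: [6]
Peg 1: [5, 1]
Peg 2: [3]
Peg 3: [4, 2]

After move 5 (3->2):
Peg 0: [6]
Peg 1: [5, 1]
Peg 2: [3, 2]
Peg 3: [4]

After move 6 (3->0):
Peg 0: [6, 4]
Peg 1: [5, 1]
Peg 2: [3, 2]
Peg 3: []

After move 7 (1->3):
Peg 0: [6, 4]
Peg 1: [5]
Peg 2: [3, 2]
Peg 3: [1]

After move 8 (2->0):
Peg 0: [6, 4, 2]
Peg 1: [5]
Peg 2: [3]
Peg 3: [1]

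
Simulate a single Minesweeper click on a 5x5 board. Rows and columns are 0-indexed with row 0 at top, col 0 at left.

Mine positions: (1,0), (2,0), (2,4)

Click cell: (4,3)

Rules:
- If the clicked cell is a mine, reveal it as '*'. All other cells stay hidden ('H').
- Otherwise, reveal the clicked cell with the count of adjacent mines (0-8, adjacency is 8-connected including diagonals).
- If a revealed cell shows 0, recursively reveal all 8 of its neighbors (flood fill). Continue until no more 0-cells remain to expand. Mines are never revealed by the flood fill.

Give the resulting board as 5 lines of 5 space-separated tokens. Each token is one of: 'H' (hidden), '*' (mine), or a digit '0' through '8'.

H 1 0 0 0
H 2 0 1 1
H 2 0 1 H
1 1 0 1 1
0 0 0 0 0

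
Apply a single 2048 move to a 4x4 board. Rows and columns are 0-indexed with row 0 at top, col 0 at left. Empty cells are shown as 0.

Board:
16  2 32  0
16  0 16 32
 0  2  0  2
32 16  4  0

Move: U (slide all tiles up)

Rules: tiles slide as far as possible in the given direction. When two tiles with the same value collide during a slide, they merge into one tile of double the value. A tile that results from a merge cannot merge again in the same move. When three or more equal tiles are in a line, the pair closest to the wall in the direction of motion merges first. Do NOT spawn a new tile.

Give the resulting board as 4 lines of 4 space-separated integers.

Slide up:
col 0: [16, 16, 0, 32] -> [32, 32, 0, 0]
col 1: [2, 0, 2, 16] -> [4, 16, 0, 0]
col 2: [32, 16, 0, 4] -> [32, 16, 4, 0]
col 3: [0, 32, 2, 0] -> [32, 2, 0, 0]

Answer: 32  4 32 32
32 16 16  2
 0  0  4  0
 0  0  0  0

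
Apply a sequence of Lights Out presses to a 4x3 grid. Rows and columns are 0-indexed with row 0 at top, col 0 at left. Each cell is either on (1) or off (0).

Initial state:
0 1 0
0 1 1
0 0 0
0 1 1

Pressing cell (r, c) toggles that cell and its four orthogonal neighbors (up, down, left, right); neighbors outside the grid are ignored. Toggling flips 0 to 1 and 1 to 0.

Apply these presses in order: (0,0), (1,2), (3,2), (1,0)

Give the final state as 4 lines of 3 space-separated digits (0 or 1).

After press 1 at (0,0):
1 0 0
1 1 1
0 0 0
0 1 1

After press 2 at (1,2):
1 0 1
1 0 0
0 0 1
0 1 1

After press 3 at (3,2):
1 0 1
1 0 0
0 0 0
0 0 0

After press 4 at (1,0):
0 0 1
0 1 0
1 0 0
0 0 0

Answer: 0 0 1
0 1 0
1 0 0
0 0 0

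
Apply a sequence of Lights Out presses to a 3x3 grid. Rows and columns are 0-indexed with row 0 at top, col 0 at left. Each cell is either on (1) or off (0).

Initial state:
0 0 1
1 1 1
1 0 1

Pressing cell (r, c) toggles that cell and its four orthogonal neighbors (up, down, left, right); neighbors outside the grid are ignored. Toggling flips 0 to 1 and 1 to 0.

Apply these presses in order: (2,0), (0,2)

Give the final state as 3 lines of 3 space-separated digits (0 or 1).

Answer: 0 1 0
0 1 0
0 1 1

Derivation:
After press 1 at (2,0):
0 0 1
0 1 1
0 1 1

After press 2 at (0,2):
0 1 0
0 1 0
0 1 1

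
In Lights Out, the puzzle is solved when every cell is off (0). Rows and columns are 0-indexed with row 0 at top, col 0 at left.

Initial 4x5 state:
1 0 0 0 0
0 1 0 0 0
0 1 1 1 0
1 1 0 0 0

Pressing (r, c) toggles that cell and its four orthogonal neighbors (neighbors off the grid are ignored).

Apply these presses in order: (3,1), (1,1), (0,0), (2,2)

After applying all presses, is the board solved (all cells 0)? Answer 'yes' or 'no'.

After press 1 at (3,1):
1 0 0 0 0
0 1 0 0 0
0 0 1 1 0
0 0 1 0 0

After press 2 at (1,1):
1 1 0 0 0
1 0 1 0 0
0 1 1 1 0
0 0 1 0 0

After press 3 at (0,0):
0 0 0 0 0
0 0 1 0 0
0 1 1 1 0
0 0 1 0 0

After press 4 at (2,2):
0 0 0 0 0
0 0 0 0 0
0 0 0 0 0
0 0 0 0 0

Lights still on: 0

Answer: yes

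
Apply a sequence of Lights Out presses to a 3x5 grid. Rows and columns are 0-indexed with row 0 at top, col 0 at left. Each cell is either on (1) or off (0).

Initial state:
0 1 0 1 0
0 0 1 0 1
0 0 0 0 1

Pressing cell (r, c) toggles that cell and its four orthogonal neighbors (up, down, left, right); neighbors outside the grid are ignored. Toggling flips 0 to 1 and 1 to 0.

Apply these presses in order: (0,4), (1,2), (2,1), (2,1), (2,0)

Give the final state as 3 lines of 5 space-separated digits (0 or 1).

After press 1 at (0,4):
0 1 0 0 1
0 0 1 0 0
0 0 0 0 1

After press 2 at (1,2):
0 1 1 0 1
0 1 0 1 0
0 0 1 0 1

After press 3 at (2,1):
0 1 1 0 1
0 0 0 1 0
1 1 0 0 1

After press 4 at (2,1):
0 1 1 0 1
0 1 0 1 0
0 0 1 0 1

After press 5 at (2,0):
0 1 1 0 1
1 1 0 1 0
1 1 1 0 1

Answer: 0 1 1 0 1
1 1 0 1 0
1 1 1 0 1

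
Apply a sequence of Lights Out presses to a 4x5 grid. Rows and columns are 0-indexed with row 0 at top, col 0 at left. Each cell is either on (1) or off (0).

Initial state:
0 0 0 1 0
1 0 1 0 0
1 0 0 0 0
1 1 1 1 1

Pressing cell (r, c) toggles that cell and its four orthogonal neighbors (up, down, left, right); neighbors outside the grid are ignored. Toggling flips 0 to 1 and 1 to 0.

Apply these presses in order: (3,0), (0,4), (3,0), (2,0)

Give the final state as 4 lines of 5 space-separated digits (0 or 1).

After press 1 at (3,0):
0 0 0 1 0
1 0 1 0 0
0 0 0 0 0
0 0 1 1 1

After press 2 at (0,4):
0 0 0 0 1
1 0 1 0 1
0 0 0 0 0
0 0 1 1 1

After press 3 at (3,0):
0 0 0 0 1
1 0 1 0 1
1 0 0 0 0
1 1 1 1 1

After press 4 at (2,0):
0 0 0 0 1
0 0 1 0 1
0 1 0 0 0
0 1 1 1 1

Answer: 0 0 0 0 1
0 0 1 0 1
0 1 0 0 0
0 1 1 1 1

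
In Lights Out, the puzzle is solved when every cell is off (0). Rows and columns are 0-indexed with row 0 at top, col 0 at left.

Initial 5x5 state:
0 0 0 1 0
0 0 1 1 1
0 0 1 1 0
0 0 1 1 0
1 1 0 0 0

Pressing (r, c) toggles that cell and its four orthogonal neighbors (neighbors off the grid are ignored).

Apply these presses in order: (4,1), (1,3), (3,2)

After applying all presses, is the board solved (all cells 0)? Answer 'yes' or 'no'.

Answer: yes

Derivation:
After press 1 at (4,1):
0 0 0 1 0
0 0 1 1 1
0 0 1 1 0
0 1 1 1 0
0 0 1 0 0

After press 2 at (1,3):
0 0 0 0 0
0 0 0 0 0
0 0 1 0 0
0 1 1 1 0
0 0 1 0 0

After press 3 at (3,2):
0 0 0 0 0
0 0 0 0 0
0 0 0 0 0
0 0 0 0 0
0 0 0 0 0

Lights still on: 0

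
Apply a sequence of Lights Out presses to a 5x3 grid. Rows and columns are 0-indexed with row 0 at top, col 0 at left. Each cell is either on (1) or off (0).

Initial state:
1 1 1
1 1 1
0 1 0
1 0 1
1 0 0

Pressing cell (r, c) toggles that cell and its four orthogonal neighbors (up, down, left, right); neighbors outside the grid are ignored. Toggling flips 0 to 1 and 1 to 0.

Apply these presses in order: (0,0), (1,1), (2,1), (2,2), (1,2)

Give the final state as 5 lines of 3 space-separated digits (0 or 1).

After press 1 at (0,0):
0 0 1
0 1 1
0 1 0
1 0 1
1 0 0

After press 2 at (1,1):
0 1 1
1 0 0
0 0 0
1 0 1
1 0 0

After press 3 at (2,1):
0 1 1
1 1 0
1 1 1
1 1 1
1 0 0

After press 4 at (2,2):
0 1 1
1 1 1
1 0 0
1 1 0
1 0 0

After press 5 at (1,2):
0 1 0
1 0 0
1 0 1
1 1 0
1 0 0

Answer: 0 1 0
1 0 0
1 0 1
1 1 0
1 0 0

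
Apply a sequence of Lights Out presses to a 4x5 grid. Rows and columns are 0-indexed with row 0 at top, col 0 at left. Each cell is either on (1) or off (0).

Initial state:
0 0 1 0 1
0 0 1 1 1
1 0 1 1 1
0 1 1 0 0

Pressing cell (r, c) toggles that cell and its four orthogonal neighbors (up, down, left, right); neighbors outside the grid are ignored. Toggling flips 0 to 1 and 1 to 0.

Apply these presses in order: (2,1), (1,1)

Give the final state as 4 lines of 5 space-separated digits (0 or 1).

Answer: 0 1 1 0 1
1 0 0 1 1
0 0 0 1 1
0 0 1 0 0

Derivation:
After press 1 at (2,1):
0 0 1 0 1
0 1 1 1 1
0 1 0 1 1
0 0 1 0 0

After press 2 at (1,1):
0 1 1 0 1
1 0 0 1 1
0 0 0 1 1
0 0 1 0 0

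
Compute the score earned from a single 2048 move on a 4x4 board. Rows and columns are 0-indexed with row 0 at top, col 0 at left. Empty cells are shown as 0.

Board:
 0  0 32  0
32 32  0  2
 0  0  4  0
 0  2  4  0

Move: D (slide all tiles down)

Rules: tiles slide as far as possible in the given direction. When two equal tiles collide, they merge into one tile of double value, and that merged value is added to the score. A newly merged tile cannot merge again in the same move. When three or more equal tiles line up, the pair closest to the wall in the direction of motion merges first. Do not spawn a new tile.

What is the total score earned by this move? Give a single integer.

Slide down:
col 0: [0, 32, 0, 0] -> [0, 0, 0, 32]  score +0 (running 0)
col 1: [0, 32, 0, 2] -> [0, 0, 32, 2]  score +0 (running 0)
col 2: [32, 0, 4, 4] -> [0, 0, 32, 8]  score +8 (running 8)
col 3: [0, 2, 0, 0] -> [0, 0, 0, 2]  score +0 (running 8)
Board after move:
 0  0  0  0
 0  0  0  0
 0 32 32  0
32  2  8  2

Answer: 8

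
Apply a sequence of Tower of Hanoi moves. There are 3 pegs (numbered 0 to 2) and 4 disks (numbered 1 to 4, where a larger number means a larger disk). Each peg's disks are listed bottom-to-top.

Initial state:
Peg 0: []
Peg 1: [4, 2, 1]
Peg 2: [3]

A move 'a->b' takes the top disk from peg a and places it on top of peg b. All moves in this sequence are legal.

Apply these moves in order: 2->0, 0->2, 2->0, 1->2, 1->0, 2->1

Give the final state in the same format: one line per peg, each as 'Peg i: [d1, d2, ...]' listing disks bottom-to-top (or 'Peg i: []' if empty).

Answer: Peg 0: [3, 2]
Peg 1: [4, 1]
Peg 2: []

Derivation:
After move 1 (2->0):
Peg 0: [3]
Peg 1: [4, 2, 1]
Peg 2: []

After move 2 (0->2):
Peg 0: []
Peg 1: [4, 2, 1]
Peg 2: [3]

After move 3 (2->0):
Peg 0: [3]
Peg 1: [4, 2, 1]
Peg 2: []

After move 4 (1->2):
Peg 0: [3]
Peg 1: [4, 2]
Peg 2: [1]

After move 5 (1->0):
Peg 0: [3, 2]
Peg 1: [4]
Peg 2: [1]

After move 6 (2->1):
Peg 0: [3, 2]
Peg 1: [4, 1]
Peg 2: []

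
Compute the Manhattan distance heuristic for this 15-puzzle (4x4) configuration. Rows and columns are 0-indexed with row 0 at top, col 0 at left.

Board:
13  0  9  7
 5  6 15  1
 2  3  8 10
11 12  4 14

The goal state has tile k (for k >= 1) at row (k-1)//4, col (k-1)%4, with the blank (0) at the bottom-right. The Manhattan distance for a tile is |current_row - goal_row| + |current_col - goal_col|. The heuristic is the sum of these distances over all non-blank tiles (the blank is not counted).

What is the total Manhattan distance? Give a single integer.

Answer: 37

Derivation:
Tile 13: at (0,0), goal (3,0), distance |0-3|+|0-0| = 3
Tile 9: at (0,2), goal (2,0), distance |0-2|+|2-0| = 4
Tile 7: at (0,3), goal (1,2), distance |0-1|+|3-2| = 2
Tile 5: at (1,0), goal (1,0), distance |1-1|+|0-0| = 0
Tile 6: at (1,1), goal (1,1), distance |1-1|+|1-1| = 0
Tile 15: at (1,2), goal (3,2), distance |1-3|+|2-2| = 2
Tile 1: at (1,3), goal (0,0), distance |1-0|+|3-0| = 4
Tile 2: at (2,0), goal (0,1), distance |2-0|+|0-1| = 3
Tile 3: at (2,1), goal (0,2), distance |2-0|+|1-2| = 3
Tile 8: at (2,2), goal (1,3), distance |2-1|+|2-3| = 2
Tile 10: at (2,3), goal (2,1), distance |2-2|+|3-1| = 2
Tile 11: at (3,0), goal (2,2), distance |3-2|+|0-2| = 3
Tile 12: at (3,1), goal (2,3), distance |3-2|+|1-3| = 3
Tile 4: at (3,2), goal (0,3), distance |3-0|+|2-3| = 4
Tile 14: at (3,3), goal (3,1), distance |3-3|+|3-1| = 2
Sum: 3 + 4 + 2 + 0 + 0 + 2 + 4 + 3 + 3 + 2 + 2 + 3 + 3 + 4 + 2 = 37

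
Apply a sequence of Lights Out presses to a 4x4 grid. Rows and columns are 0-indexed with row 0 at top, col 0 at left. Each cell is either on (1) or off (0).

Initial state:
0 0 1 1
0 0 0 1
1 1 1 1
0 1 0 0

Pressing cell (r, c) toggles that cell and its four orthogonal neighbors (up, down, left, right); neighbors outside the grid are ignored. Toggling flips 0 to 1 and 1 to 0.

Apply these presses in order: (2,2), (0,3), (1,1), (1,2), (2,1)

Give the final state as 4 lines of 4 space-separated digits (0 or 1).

Answer: 0 1 1 0
1 1 1 1
0 0 0 0
0 0 1 0

Derivation:
After press 1 at (2,2):
0 0 1 1
0 0 1 1
1 0 0 0
0 1 1 0

After press 2 at (0,3):
0 0 0 0
0 0 1 0
1 0 0 0
0 1 1 0

After press 3 at (1,1):
0 1 0 0
1 1 0 0
1 1 0 0
0 1 1 0

After press 4 at (1,2):
0 1 1 0
1 0 1 1
1 1 1 0
0 1 1 0

After press 5 at (2,1):
0 1 1 0
1 1 1 1
0 0 0 0
0 0 1 0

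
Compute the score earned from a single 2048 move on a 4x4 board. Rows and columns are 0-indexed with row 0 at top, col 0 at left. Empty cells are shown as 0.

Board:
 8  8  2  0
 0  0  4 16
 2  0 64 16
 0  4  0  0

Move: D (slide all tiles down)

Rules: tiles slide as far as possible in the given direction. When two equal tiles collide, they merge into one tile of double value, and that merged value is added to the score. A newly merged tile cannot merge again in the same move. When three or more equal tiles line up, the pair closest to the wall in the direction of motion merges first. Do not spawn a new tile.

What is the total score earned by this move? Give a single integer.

Slide down:
col 0: [8, 0, 2, 0] -> [0, 0, 8, 2]  score +0 (running 0)
col 1: [8, 0, 0, 4] -> [0, 0, 8, 4]  score +0 (running 0)
col 2: [2, 4, 64, 0] -> [0, 2, 4, 64]  score +0 (running 0)
col 3: [0, 16, 16, 0] -> [0, 0, 0, 32]  score +32 (running 32)
Board after move:
 0  0  0  0
 0  0  2  0
 8  8  4  0
 2  4 64 32

Answer: 32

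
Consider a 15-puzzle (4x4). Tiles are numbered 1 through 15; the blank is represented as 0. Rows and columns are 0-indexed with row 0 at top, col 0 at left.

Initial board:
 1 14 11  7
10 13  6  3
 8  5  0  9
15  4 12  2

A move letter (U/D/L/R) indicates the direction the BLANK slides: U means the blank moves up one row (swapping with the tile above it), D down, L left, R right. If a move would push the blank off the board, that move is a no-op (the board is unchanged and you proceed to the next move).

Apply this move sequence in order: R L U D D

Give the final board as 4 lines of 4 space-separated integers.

After move 1 (R):
 1 14 11  7
10 13  6  3
 8  5  9  0
15  4 12  2

After move 2 (L):
 1 14 11  7
10 13  6  3
 8  5  0  9
15  4 12  2

After move 3 (U):
 1 14 11  7
10 13  0  3
 8  5  6  9
15  4 12  2

After move 4 (D):
 1 14 11  7
10 13  6  3
 8  5  0  9
15  4 12  2

After move 5 (D):
 1 14 11  7
10 13  6  3
 8  5 12  9
15  4  0  2

Answer:  1 14 11  7
10 13  6  3
 8  5 12  9
15  4  0  2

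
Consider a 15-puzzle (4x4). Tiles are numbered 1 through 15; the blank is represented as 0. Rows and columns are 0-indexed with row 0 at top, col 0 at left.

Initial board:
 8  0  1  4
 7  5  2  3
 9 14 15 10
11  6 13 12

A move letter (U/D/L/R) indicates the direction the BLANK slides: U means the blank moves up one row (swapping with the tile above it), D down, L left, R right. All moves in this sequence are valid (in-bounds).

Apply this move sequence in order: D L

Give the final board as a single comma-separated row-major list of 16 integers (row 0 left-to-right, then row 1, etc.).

After move 1 (D):
 8  5  1  4
 7  0  2  3
 9 14 15 10
11  6 13 12

After move 2 (L):
 8  5  1  4
 0  7  2  3
 9 14 15 10
11  6 13 12

Answer: 8, 5, 1, 4, 0, 7, 2, 3, 9, 14, 15, 10, 11, 6, 13, 12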